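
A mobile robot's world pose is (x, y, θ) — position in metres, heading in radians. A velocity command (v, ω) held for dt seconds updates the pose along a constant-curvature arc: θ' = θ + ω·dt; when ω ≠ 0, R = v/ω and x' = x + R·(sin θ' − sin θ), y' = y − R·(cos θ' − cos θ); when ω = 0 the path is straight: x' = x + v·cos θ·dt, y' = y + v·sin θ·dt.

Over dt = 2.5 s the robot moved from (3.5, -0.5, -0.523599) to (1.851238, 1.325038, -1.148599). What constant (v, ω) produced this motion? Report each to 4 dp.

v = -1.0000, ω = -0.2500

Δθ = -1.148599 − -0.523599 = -0.625000
ω = Δθ/dt = -0.625000/2.5 = -0.2500
R = −Δy/(cos θ' − cos θ) = 4.0000
v = R·ω = 4.0000·-0.2500 = -1.0000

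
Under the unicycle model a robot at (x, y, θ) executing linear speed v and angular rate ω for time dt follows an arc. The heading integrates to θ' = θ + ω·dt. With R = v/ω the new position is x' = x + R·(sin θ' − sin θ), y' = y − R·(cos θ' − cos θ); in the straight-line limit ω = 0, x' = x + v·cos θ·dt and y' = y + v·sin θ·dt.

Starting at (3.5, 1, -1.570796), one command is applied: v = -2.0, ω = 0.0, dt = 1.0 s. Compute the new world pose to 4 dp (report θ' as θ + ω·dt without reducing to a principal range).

θ' = -1.5708 + 0.0·1.0 = -1.5708
ω = 0 → straight: x' = 3.5 + -2.0·cos(-1.5708)·1.0 = 3.5000
y' = 1 + -2.0·sin(-1.5708)·1.0 = 3.0000

(3.5000, 3.0000, -1.5708)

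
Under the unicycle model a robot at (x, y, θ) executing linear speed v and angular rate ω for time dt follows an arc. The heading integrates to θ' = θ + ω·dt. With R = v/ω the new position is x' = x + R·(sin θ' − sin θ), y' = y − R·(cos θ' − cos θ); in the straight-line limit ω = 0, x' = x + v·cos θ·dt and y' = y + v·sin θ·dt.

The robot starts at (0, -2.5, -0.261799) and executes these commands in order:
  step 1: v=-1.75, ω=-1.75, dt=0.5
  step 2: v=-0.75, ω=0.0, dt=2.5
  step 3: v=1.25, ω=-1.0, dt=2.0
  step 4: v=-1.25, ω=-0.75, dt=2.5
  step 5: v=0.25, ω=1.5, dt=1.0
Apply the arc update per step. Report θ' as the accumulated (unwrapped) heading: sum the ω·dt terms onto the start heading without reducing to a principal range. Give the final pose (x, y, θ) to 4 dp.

step 1: θ'=-1.1368 (R=1.0000) → pose (-0.6485, -1.9546, -1.1368)
step 2: θ'=-1.1368 (straight) → pose (-1.4369, -0.2534, -1.1368)
step 3: θ'=-3.1368 (R=-1.2500) → pose (-2.5650, -2.0290, -3.1368)
step 4: θ'=-5.0118 (R=1.6667) → pose (-0.9645, -4.1873, -5.0118)
step 5: θ'=-3.5118 (R=0.1667) → pose (-1.0635, -3.9827, -3.5118)

(-1.0635, -3.9827, -3.5118)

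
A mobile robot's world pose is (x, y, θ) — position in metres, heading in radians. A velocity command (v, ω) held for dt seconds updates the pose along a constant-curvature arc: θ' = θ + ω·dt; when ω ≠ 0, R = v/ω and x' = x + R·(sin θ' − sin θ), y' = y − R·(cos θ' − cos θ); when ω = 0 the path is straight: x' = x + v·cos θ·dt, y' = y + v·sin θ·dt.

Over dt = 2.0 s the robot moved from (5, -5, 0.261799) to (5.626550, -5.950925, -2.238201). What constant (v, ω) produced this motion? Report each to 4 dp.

v = 0.7500, ω = -1.2500

Δθ = -2.238201 − 0.261799 = -2.500000
ω = Δθ/dt = -2.500000/2.0 = -1.2500
R = −Δy/(cos θ' − cos θ) = -0.6000
v = R·ω = -0.6000·-1.2500 = 0.7500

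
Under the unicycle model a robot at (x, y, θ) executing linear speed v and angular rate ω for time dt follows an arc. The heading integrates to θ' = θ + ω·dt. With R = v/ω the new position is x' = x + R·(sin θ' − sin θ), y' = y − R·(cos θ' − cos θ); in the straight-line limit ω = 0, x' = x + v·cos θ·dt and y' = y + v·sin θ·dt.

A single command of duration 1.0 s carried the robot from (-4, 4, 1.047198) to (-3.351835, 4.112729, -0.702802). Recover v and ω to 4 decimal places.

Δθ = -0.702802 − 1.047198 = -1.750000
ω = Δθ/dt = -1.750000/1.0 = -1.7500
R = Δx/(sin θ' − sin θ) = -0.4286
v = R·ω = -0.4286·-1.7500 = 0.7500

v = 0.7500, ω = -1.7500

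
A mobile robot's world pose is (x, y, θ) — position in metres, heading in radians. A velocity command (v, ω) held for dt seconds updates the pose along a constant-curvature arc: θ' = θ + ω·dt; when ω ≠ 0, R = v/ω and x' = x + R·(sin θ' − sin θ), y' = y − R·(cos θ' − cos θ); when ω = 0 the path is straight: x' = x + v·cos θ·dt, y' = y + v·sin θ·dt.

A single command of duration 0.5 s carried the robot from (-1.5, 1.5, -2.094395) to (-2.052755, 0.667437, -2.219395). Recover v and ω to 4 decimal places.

Δθ = -2.219395 − -2.094395 = -0.125000
ω = Δθ/dt = -0.125000/0.5 = -0.2500
R = −Δy/(cos θ' − cos θ) = -8.0000
v = R·ω = -8.0000·-0.2500 = 2.0000

v = 2.0000, ω = -0.2500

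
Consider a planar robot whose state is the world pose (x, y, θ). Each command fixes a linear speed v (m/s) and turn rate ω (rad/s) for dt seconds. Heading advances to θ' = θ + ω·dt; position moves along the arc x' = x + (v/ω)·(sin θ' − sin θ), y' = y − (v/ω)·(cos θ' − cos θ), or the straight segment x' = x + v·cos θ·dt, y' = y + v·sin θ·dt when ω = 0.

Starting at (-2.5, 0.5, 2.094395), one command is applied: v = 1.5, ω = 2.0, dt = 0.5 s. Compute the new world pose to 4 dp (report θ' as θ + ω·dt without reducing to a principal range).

θ' = 2.0944 + 2.0·0.5 = 3.0944
R = v/ω = 1.5/2.0 = 0.7500
x' = -2.5 + 0.7500·(sin 3.0944 − sin 2.0944) = -3.1141
y' = 0.5 − 0.7500·(cos 3.0944 − cos 2.0944) = 0.8742

(-3.1141, 0.8742, 3.0944)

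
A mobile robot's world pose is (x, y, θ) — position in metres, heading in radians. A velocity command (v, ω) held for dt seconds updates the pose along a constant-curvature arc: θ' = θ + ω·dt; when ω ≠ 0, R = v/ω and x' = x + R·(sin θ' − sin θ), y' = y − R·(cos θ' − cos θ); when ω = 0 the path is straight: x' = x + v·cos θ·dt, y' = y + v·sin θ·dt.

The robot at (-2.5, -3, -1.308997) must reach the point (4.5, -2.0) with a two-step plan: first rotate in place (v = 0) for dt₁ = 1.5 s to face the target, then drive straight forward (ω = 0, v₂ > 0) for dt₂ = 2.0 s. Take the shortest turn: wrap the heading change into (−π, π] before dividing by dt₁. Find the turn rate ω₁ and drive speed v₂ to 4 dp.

ω₁ = 0.9673, v₂ = 3.5355

heading to target = atan2(-2−-3, 4.5−-2.5) = 0.1419
Δθ = wrap(0.1419 − -1.3090) = 1.4509; ω₁ = Δθ/dt₁ = 0.9673
distance = √((4.5−-2.5)² + (-2−-3)²) = 7.0711; v₂ = distance/dt₂ = 3.5355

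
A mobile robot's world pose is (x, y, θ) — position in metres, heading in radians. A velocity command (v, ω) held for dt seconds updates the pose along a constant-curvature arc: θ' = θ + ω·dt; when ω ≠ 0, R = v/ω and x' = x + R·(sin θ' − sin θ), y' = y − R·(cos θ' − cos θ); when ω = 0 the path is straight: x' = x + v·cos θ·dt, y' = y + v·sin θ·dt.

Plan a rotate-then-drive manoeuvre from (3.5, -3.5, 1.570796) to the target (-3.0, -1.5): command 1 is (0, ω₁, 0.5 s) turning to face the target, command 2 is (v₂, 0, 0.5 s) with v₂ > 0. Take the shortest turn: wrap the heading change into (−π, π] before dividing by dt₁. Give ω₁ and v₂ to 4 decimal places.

ω₁ = 2.5446, v₂ = 13.6015

heading to target = atan2(-1.5−-3.5, -3−3.5) = 2.8431
Δθ = wrap(2.8431 − 1.5708) = 1.2723; ω₁ = Δθ/dt₁ = 2.5446
distance = √((-3−3.5)² + (-1.5−-3.5)²) = 6.8007; v₂ = distance/dt₂ = 13.6015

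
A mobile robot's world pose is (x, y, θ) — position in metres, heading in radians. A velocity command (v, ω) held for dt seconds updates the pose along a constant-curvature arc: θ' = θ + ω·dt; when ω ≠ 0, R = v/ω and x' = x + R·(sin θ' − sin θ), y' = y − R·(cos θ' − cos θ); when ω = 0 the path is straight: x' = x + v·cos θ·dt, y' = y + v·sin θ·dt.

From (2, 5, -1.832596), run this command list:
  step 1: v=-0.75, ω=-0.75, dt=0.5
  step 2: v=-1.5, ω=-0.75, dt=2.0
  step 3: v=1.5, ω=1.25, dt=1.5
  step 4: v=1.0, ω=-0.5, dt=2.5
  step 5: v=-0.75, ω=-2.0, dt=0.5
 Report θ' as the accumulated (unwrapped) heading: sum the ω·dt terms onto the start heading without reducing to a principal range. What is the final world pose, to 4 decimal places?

(1.5511, 3.5000, -4.0826)

step 1: θ'=-2.2076 (R=1.0000) → pose (2.1619, 5.3358, -2.2076)
step 2: θ'=-3.7076 (R=2.0000) → pose (4.8425, 5.8347, -3.7076)
step 3: θ'=-1.8326 (R=1.2000) → pose (3.0398, 5.1324, -1.8326)
step 4: θ'=-3.0826 (R=-2.0000) → pose (1.2259, 3.6535, -3.0826)
step 5: θ'=-4.0826 (R=0.3750) → pose (1.5511, 3.5000, -4.0826)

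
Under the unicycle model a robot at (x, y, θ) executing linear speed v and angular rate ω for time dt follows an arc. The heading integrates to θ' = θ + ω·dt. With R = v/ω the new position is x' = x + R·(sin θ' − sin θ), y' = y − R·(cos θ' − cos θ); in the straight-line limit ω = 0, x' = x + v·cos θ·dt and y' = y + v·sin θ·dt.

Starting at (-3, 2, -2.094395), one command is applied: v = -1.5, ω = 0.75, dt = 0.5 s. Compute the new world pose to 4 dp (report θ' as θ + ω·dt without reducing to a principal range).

θ' = -2.0944 + 0.75·0.5 = -1.7194
R = v/ω = -1.5/0.75 = -2.0000
x' = -3 + -2.0000·(sin -1.7194 − sin -2.0944) = -2.7541
y' = 2 − -2.0000·(cos -1.7194 − cos -2.0944) = 2.7039

(-2.7541, 2.7039, -1.7194)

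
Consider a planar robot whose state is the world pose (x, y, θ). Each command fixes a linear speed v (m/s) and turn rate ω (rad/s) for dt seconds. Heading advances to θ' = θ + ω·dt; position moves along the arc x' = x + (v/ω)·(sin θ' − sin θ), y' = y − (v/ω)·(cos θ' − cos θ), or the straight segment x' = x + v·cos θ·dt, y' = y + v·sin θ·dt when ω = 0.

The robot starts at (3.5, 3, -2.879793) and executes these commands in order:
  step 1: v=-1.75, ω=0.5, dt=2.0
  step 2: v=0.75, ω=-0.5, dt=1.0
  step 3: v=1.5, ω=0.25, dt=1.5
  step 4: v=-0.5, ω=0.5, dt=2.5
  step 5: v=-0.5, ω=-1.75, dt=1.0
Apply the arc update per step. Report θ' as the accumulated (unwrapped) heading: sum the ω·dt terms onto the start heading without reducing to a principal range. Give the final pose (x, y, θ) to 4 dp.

(4.0360, 4.4553, -2.5048)

step 1: θ'=-1.8798 (R=-3.5000) → pose (5.9284, 5.3164, -1.8798)
step 2: θ'=-2.3798 (R=-1.5000) → pose (5.5347, 4.6871, -2.3798)
step 3: θ'=-2.0048 (R=6.0000) → pose (4.2323, 2.8686, -2.0048)
step 4: θ'=-0.7548 (R=-1.0000) → pose (4.0102, 4.0175, -0.7548)
step 5: θ'=-2.5048 (R=0.2857) → pose (4.0360, 4.4553, -2.5048)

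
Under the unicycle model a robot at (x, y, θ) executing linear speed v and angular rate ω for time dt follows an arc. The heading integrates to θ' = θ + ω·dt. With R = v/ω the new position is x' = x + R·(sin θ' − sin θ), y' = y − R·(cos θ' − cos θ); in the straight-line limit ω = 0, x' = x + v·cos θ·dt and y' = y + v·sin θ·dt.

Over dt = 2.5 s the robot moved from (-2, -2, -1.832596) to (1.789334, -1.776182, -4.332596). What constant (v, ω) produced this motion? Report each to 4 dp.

v = -2.0000, ω = -1.0000

Δθ = -4.332596 − -1.832596 = -2.500000
ω = Δθ/dt = -2.500000/2.5 = -1.0000
R = Δx/(sin θ' − sin θ) = 2.0000
v = R·ω = 2.0000·-1.0000 = -2.0000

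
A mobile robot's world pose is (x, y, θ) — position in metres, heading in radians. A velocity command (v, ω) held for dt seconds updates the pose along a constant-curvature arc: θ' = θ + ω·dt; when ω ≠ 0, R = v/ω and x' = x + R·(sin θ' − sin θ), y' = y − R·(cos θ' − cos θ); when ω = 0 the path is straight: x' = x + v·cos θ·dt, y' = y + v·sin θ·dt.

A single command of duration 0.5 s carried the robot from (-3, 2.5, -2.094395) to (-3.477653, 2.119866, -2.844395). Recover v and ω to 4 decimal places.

Δθ = -2.844395 − -2.094395 = -0.750000
ω = Δθ/dt = -0.750000/0.5 = -1.5000
R = Δx/(sin θ' − sin θ) = -0.8333
v = R·ω = -0.8333·-1.5000 = 1.2500

v = 1.2500, ω = -1.5000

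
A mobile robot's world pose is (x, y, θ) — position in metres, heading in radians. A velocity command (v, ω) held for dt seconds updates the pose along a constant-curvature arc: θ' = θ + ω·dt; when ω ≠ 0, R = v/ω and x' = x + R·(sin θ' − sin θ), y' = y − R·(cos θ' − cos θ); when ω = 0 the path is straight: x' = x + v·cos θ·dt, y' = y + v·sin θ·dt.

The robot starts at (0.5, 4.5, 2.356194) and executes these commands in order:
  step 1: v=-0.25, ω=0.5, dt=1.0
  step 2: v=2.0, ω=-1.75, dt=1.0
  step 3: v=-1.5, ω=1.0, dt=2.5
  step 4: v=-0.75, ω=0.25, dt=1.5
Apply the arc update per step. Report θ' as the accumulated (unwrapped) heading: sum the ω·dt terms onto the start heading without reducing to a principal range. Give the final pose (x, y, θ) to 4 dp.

step 1: θ'=2.8562 (R=-0.5000) → pose (0.7128, 4.3738, 2.8562)
step 2: θ'=1.1062 (R=-1.1429) → pose (0.0128, 5.9825, 1.1062)
step 3: θ'=3.6062 (R=-1.5000) → pose (2.0259, 3.9694, 3.6062)
step 4: θ'=3.9812 (R=-3.0000) → pose (2.9149, 4.6481, 3.9812)

(2.9149, 4.6481, 3.9812)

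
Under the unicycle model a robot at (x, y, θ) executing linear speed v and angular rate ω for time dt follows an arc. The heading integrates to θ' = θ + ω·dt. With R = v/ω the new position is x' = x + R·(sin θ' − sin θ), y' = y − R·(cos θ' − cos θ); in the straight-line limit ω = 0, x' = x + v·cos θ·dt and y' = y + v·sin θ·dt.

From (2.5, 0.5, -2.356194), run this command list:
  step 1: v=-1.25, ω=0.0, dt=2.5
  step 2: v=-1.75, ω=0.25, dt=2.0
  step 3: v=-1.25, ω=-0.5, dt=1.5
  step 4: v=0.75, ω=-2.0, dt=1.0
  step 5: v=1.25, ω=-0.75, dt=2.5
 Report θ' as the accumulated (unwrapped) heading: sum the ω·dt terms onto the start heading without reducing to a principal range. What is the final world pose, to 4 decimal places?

step 1: θ'=-2.3562 (straight) → pose (4.7097, 2.7097, -2.3562)
step 2: θ'=-1.8562 (R=-7.0000) → pose (6.4768, 5.6887, -1.8562)
step 3: θ'=-2.6062 (R=2.5000) → pose (7.6002, 7.1350, -2.6062)
step 4: θ'=-4.6062 (R=-0.3750) → pose (7.0360, 7.4178, -4.6062)
step 5: θ'=-6.4812 (R=-1.6667) → pose (9.0212, 9.2285, -6.4812)

(9.0212, 9.2285, -6.4812)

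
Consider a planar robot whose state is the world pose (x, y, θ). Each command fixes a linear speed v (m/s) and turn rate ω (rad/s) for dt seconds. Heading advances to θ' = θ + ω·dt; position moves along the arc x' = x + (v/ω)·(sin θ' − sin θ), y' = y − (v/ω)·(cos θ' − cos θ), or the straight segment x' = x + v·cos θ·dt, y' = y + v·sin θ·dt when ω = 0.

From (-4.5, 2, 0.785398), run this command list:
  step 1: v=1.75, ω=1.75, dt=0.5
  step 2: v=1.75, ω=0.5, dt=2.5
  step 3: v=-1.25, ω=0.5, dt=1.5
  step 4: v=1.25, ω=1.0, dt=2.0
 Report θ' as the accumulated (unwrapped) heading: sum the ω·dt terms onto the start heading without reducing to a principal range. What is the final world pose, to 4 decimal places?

step 1: θ'=1.6604 (R=1.0000) → pose (-4.2111, 2.7966, 1.6604)
step 2: θ'=2.9104 (R=3.5000) → pose (-6.8951, 5.8903, 2.9104)
step 3: θ'=3.6604 (R=-2.5000) → pose (-5.0826, 6.1527, 3.6604)
step 4: θ'=5.6604 (R=1.2500) → pose (-5.1919, 4.0519, 5.6604)

(-5.1919, 4.0519, 5.6604)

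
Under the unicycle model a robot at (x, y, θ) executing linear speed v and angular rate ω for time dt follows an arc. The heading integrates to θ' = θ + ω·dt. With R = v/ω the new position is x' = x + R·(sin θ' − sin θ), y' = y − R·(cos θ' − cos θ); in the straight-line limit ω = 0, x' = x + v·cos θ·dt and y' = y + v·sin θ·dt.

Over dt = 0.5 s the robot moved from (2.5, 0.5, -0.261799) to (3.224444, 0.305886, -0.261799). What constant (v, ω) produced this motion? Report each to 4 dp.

Δθ = -0.261799 − -0.261799 = 0.000000
ω = Δθ/dt = 0.000000/0.5 = 0.0000
ω = 0 → v = (Δx·cos θ + Δy·sin θ)/dt = 1.5000

v = 1.5000, ω = 0.0000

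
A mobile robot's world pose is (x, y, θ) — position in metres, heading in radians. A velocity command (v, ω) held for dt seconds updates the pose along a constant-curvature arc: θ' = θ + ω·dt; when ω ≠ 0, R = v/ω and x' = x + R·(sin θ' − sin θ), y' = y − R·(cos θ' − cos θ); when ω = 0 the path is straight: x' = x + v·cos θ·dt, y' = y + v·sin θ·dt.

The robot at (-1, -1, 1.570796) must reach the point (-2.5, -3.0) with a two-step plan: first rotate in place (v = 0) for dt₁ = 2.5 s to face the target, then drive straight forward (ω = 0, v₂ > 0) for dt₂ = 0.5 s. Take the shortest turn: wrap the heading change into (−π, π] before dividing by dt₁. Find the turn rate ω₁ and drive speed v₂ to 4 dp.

ω₁ = 0.9992, v₂ = 5.0000

heading to target = atan2(-3−-1, -2.5−-1) = -2.2143
Δθ = wrap(-2.2143 − 1.5708) = 2.4981; ω₁ = Δθ/dt₁ = 0.9992
distance = √((-2.5−-1)² + (-3−-1)²) = 2.5000; v₂ = distance/dt₂ = 5.0000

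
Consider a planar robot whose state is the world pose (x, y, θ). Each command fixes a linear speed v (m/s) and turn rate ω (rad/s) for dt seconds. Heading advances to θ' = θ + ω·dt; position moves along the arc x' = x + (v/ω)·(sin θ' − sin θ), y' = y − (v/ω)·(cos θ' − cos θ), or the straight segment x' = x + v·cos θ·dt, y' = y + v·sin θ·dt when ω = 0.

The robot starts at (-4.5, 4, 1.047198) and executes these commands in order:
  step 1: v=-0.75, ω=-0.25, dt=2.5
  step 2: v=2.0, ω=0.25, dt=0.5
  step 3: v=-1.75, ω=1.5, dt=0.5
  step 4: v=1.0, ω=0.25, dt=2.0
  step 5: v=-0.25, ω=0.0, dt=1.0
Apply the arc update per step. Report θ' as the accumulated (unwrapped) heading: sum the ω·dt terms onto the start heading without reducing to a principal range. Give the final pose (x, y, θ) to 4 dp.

step 1: θ'=0.4222 (R=3.0000) → pose (-5.8688, 2.7634, 0.4222)
step 2: θ'=0.5472 (R=8.0000) → pose (-4.9845, 3.2291, 0.5472)
step 3: θ'=1.2972 (R=-1.1667) → pose (-5.5008, 2.5480, 1.2972)
step 4: θ'=1.7972 (R=4.0000) → pose (-5.4541, 4.5267, 1.7972)
step 5: θ'=1.7972 (straight) → pose (-5.3980, 4.2830, 1.7972)

(-5.3980, 4.2830, 1.7972)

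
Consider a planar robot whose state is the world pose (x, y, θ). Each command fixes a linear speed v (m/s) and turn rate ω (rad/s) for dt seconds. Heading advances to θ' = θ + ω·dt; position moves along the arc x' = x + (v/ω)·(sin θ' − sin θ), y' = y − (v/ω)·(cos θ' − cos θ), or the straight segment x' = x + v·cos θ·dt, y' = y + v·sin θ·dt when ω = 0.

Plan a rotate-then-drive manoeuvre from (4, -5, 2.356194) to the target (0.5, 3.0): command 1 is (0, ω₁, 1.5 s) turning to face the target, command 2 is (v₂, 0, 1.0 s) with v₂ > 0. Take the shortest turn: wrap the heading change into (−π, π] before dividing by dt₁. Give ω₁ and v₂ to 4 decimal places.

ω₁ = -0.2487, v₂ = 8.7321

heading to target = atan2(3−-5, 0.5−4) = 1.9832
Δθ = wrap(1.9832 − 2.3562) = -0.3730; ω₁ = Δθ/dt₁ = -0.2487
distance = √((0.5−4)² + (3−-5)²) = 8.7321; v₂ = distance/dt₂ = 8.7321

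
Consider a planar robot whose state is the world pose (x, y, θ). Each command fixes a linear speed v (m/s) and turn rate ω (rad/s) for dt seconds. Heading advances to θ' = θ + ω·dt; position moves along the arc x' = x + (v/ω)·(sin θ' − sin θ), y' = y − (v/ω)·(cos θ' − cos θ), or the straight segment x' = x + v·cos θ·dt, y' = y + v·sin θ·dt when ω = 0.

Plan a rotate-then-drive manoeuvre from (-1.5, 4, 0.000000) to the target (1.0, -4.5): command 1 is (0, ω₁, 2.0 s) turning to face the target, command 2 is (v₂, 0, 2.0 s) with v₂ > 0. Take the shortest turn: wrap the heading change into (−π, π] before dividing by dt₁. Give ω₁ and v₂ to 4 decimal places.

ω₁ = -0.6424, v₂ = 4.4300

heading to target = atan2(-4.5−4, 1−-1.5) = -1.2847
Δθ = wrap(-1.2847 − 0.0000) = -1.2847; ω₁ = Δθ/dt₁ = -0.6424
distance = √((1−-1.5)² + (-4.5−4)²) = 8.8600; v₂ = distance/dt₂ = 4.4300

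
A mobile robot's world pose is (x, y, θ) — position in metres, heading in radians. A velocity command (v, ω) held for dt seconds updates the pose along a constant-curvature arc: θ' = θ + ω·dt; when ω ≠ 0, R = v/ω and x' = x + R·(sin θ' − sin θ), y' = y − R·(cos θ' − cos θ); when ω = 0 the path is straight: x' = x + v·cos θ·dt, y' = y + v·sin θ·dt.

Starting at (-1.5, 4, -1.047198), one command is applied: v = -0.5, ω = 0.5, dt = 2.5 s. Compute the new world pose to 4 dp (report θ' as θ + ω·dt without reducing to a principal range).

θ' = -1.0472 + 0.5·2.5 = 0.2028
R = v/ω = -0.5/0.5 = -1.0000
x' = -1.5 + -1.0000·(sin 0.2028 − sin -1.0472) = -2.5674
y' = 4 − -1.0000·(cos 0.2028 − cos -1.0472) = 4.4795

(-2.5674, 4.4795, 0.2028)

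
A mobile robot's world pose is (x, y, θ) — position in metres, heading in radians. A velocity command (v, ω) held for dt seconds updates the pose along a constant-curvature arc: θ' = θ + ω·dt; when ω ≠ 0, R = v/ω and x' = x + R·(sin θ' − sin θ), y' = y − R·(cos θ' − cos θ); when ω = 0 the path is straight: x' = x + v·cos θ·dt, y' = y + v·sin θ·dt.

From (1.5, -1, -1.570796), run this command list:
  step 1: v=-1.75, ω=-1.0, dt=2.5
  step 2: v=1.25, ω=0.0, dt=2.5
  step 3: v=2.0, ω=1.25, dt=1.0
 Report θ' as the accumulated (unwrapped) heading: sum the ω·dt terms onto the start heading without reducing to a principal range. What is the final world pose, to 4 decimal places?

(0.9954, 3.1117, -2.8208)

step 1: θ'=-4.0708 (R=1.7500) → pose (4.6520, 0.0473, -4.0708)
step 2: θ'=-4.0708 (straight) → pose (2.7818, 2.5509, -4.0708)
step 3: θ'=-2.8208 (R=1.6000) → pose (0.9954, 3.1117, -2.8208)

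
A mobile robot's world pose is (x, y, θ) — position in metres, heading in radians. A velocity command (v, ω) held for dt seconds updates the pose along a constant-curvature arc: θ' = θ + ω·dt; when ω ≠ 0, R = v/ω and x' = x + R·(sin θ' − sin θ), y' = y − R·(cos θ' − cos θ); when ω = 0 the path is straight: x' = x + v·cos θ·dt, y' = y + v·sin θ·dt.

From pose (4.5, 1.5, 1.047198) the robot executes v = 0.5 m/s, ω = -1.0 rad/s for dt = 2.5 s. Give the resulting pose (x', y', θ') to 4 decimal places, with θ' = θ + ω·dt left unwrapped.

θ' = 1.0472 + -1.0·2.5 = -1.4528
R = v/ω = 0.5/-1.0 = -0.5000
x' = 4.5 + -0.5000·(sin -1.4528 − sin 1.0472) = 5.4295
y' = 1.5 − -0.5000·(cos -1.4528 − cos 1.0472) = 1.3089

(5.4295, 1.3089, -1.4528)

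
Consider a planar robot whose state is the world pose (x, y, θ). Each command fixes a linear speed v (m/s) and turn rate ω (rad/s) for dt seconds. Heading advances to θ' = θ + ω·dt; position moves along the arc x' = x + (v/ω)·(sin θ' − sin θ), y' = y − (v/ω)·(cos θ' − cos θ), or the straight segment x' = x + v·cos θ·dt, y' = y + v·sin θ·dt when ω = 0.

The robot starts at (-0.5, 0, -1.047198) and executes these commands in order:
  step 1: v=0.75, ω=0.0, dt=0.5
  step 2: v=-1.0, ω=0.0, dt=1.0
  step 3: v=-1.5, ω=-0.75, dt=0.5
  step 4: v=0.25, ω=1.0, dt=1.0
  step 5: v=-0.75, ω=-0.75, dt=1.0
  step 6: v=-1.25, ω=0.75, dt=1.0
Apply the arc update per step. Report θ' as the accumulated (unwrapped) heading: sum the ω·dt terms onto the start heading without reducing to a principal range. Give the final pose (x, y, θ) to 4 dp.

step 1: θ'=-1.0472 (straight) → pose (-0.3125, -0.3248, -1.0472)
step 2: θ'=-1.0472 (straight) → pose (-0.8125, 0.5413, -1.0472)
step 3: θ'=-1.4222 (R=2.0000) → pose (-1.0584, 1.2452, -1.4222)
step 4: θ'=-0.4222 (R=0.2500) → pose (-0.9136, 1.0541, -0.4222)
step 5: θ'=-1.1722 (R=1.0000) → pose (-1.4254, 1.5782, -1.1722)
step 6: θ'=-0.4222 (R=-1.6667) → pose (-2.2785, 2.4516, -0.4222)

(-2.2785, 2.4516, -0.4222)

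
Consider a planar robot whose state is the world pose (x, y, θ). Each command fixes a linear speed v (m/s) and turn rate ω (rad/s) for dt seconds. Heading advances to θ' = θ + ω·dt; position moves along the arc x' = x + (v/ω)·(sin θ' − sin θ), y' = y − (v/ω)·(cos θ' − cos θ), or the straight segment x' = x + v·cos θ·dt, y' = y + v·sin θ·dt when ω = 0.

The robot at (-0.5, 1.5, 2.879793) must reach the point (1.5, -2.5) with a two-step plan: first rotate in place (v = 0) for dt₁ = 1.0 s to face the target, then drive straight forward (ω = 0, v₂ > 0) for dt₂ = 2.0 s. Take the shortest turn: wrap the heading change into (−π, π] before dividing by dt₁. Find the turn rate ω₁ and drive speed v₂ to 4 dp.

ω₁ = 2.2962, v₂ = 2.2361

heading to target = atan2(-2.5−1.5, 1.5−-0.5) = -1.1071
Δθ = wrap(-1.1071 − 2.8798) = 2.2962; ω₁ = Δθ/dt₁ = 2.2962
distance = √((1.5−-0.5)² + (-2.5−1.5)²) = 4.4721; v₂ = distance/dt₂ = 2.2361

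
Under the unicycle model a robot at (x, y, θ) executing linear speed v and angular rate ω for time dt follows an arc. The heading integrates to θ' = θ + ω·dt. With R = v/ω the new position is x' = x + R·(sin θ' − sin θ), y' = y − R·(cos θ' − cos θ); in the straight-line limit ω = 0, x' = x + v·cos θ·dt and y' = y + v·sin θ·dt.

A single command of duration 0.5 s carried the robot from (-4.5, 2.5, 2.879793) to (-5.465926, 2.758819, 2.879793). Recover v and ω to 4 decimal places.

Δθ = 2.879793 − 2.879793 = 0.000000
ω = Δθ/dt = 0.000000/0.5 = 0.0000
ω = 0 → v = (Δx·cos θ + Δy·sin θ)/dt = 2.0000

v = 2.0000, ω = 0.0000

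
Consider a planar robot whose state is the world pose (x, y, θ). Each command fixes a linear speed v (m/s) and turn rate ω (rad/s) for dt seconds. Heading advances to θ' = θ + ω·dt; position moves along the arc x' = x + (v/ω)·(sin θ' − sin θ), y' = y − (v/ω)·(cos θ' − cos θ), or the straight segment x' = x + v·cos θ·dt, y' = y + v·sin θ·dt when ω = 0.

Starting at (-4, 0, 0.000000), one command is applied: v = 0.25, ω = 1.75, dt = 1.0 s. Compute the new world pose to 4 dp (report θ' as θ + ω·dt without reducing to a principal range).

(-3.8594, 0.1683, 1.7500)

θ' = 0.0000 + 1.75·1.0 = 1.7500
R = v/ω = 0.25/1.75 = 0.1429
x' = -4 + 0.1429·(sin 1.7500 − sin 0.0000) = -3.8594
y' = 0 − 0.1429·(cos 1.7500 − cos 0.0000) = 0.1683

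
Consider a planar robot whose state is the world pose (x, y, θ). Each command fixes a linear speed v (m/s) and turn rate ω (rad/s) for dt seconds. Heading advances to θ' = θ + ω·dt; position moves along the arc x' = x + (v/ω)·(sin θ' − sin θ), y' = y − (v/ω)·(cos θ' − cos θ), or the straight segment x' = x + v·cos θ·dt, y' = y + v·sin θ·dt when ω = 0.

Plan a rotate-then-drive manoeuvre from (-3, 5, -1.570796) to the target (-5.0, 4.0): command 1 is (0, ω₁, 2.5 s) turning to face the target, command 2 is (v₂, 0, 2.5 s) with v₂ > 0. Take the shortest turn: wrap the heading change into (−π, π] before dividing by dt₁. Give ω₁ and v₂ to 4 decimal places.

ω₁ = -0.4429, v₂ = 0.8944

heading to target = atan2(4−5, -5−-3) = -2.6779
Δθ = wrap(-2.6779 − -1.5708) = -1.1071; ω₁ = Δθ/dt₁ = -0.4429
distance = √((-5−-3)² + (4−5)²) = 2.2361; v₂ = distance/dt₂ = 0.8944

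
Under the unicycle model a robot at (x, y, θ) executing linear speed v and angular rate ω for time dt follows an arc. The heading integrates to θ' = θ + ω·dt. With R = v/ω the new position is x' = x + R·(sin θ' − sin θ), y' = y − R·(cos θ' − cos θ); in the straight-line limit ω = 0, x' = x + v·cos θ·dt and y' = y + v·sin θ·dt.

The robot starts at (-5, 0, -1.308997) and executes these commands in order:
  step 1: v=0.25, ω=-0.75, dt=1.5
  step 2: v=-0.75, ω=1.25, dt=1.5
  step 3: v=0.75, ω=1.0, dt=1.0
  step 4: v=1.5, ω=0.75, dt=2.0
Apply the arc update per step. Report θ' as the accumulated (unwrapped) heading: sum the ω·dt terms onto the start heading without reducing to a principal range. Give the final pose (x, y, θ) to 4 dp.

(-3.4484, 3.1149, 1.9410)

step 1: θ'=-2.4340 (R=-0.3333) → pose (-5.1053, -0.3396, -2.4340)
step 2: θ'=-0.5590 (R=-0.6000) → pose (-5.1771, 0.6250, -0.5590)
step 3: θ'=0.4410 (R=0.7500) → pose (-4.4592, 0.5826, 0.4410)
step 4: θ'=1.9410 (R=2.0000) → pose (-3.4484, 3.1149, 1.9410)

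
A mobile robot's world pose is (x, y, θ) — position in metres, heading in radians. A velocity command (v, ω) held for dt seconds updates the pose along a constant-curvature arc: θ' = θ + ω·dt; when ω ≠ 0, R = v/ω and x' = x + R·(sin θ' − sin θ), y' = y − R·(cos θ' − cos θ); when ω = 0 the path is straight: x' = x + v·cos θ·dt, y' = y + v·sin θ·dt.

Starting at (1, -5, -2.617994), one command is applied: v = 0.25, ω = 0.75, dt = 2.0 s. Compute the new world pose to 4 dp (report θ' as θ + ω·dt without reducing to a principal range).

θ' = -2.6180 + 0.75·2.0 = -1.1180
R = v/ω = 0.25/0.75 = 0.3333
x' = 1 + 0.3333·(sin -1.1180 − sin -2.6180) = 0.8669
y' = -5 − 0.3333·(cos -1.1180 − cos -2.6180) = -5.4345

(0.8669, -5.4345, -1.1180)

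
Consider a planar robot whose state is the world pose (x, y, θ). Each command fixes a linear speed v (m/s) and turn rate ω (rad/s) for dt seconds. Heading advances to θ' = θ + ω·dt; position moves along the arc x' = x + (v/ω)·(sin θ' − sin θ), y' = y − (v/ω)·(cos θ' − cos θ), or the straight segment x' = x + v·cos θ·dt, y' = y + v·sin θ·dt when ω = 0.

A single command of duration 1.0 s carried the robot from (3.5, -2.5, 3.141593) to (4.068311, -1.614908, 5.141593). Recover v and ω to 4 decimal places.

Δθ = 5.141593 − 3.141593 = 2.000000
ω = Δθ/dt = 2.000000/1.0 = 2.0000
R = −Δy/(cos θ' − cos θ) = -0.6250
v = R·ω = -0.6250·2.0000 = -1.2500

v = -1.2500, ω = 2.0000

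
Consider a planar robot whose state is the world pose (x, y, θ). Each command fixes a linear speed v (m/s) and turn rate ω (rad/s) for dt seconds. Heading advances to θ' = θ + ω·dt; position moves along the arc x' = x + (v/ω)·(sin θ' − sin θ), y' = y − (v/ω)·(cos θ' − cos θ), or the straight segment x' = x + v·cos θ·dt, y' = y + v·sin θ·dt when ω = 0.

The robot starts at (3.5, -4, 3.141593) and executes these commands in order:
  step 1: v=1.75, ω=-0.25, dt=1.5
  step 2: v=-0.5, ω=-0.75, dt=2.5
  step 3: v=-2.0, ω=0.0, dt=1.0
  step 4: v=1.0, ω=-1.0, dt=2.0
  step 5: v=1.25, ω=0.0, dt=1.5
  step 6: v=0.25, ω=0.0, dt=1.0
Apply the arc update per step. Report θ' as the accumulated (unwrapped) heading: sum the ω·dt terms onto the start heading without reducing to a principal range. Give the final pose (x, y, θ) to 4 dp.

(2.5753, -8.1928, -1.1084)

step 1: θ'=2.7666 (R=-7.0000) → pose (0.9361, -3.5136, 2.7666)
step 2: θ'=0.8916 (R=0.6667) → pose (1.2106, -4.5527, 0.8916)
step 3: θ'=0.8916 (straight) → pose (-0.0457, -6.1088, 0.8916)
step 4: θ'=-1.1084 (R=-1.0000) → pose (1.6273, -6.2909, -1.1084)
step 5: θ'=-1.1084 (straight) → pose (2.4638, -7.9690, -1.1084)
step 6: θ'=-1.1084 (straight) → pose (2.5753, -8.1928, -1.1084)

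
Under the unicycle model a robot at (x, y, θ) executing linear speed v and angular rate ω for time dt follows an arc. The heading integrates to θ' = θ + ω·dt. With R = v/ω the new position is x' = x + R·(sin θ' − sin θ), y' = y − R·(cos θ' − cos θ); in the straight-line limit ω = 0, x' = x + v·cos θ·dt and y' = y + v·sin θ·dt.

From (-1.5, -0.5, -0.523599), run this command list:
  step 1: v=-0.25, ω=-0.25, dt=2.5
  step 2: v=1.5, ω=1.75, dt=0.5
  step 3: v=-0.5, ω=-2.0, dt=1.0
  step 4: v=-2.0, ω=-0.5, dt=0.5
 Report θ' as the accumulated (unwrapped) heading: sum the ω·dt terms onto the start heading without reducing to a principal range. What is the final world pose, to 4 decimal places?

(-0.7506, 0.5593, -2.5236)

step 1: θ'=-1.1486 (R=1.0000) → pose (-1.9122, -0.0437, -1.1486)
step 2: θ'=-0.2736 (R=0.8571) → pose (-1.3619, -0.5178, -0.2736)
step 3: θ'=-2.2736 (R=0.2500) → pose (-1.4851, -0.1155, -2.2736)
step 4: θ'=-2.5236 (R=4.0000) → pose (-0.7506, 0.5593, -2.5236)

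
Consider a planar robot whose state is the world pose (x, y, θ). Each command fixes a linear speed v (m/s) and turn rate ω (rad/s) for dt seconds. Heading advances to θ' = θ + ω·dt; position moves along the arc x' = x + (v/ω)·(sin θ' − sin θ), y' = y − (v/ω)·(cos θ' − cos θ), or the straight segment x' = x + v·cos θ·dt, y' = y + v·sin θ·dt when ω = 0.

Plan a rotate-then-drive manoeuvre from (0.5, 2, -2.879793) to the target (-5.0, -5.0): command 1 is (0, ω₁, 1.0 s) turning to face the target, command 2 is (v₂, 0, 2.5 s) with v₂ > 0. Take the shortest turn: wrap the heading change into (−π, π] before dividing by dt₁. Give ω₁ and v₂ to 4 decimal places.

ω₁ = 0.6430, v₂ = 3.5609

heading to target = atan2(-5−2, -5−0.5) = -2.2368
Δθ = wrap(-2.2368 − -2.8798) = 0.6430; ω₁ = Δθ/dt₁ = 0.6430
distance = √((-5−0.5)² + (-5−2)²) = 8.9022; v₂ = distance/dt₂ = 3.5609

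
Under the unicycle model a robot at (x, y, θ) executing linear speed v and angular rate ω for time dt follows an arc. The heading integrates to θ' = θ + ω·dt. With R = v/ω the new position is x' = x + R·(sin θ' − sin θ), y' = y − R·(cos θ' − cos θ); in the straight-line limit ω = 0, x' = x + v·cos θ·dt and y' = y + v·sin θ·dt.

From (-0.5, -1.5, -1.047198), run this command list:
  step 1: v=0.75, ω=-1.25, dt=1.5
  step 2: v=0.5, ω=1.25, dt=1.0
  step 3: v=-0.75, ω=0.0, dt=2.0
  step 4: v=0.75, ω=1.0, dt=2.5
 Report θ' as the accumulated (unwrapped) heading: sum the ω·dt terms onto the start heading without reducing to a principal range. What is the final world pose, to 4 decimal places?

(0.2504, -1.8265, 0.8278)

step 1: θ'=-2.9222 (R=-0.6000) → pose (-0.8890, -2.3856, -2.9222)
step 2: θ'=-1.6722 (R=0.4000) → pose (-1.1999, -2.7355, -1.6722)
step 3: θ'=-1.6722 (straight) → pose (-1.0481, -1.2432, -1.6722)
step 4: θ'=0.8278 (R=0.7500) → pose (0.2504, -1.8265, 0.8278)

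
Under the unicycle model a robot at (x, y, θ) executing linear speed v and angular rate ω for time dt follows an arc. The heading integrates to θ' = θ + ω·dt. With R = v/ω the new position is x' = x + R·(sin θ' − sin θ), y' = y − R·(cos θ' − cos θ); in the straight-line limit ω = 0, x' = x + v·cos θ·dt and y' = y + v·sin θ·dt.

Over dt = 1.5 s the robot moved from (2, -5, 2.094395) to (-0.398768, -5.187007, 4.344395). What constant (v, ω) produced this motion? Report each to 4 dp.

v = 2.0000, ω = 1.5000

Δθ = 4.344395 − 2.094395 = 2.250000
ω = Δθ/dt = 2.250000/1.5 = 1.5000
R = Δx/(sin θ' − sin θ) = 1.3333
v = R·ω = 1.3333·1.5000 = 2.0000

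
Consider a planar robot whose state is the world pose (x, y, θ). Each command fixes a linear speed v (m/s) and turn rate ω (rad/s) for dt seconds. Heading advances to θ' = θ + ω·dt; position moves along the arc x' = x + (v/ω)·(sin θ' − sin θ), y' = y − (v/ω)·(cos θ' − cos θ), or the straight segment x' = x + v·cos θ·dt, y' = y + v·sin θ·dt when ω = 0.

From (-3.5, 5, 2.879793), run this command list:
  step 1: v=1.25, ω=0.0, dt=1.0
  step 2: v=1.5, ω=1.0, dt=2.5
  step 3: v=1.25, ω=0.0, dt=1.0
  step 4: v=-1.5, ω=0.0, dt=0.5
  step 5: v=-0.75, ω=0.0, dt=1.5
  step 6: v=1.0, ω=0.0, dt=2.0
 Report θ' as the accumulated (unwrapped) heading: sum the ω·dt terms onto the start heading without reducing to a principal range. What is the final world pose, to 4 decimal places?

(-5.4227, 1.8662, 5.3798)

step 1: θ'=2.8798 (straight) → pose (-4.7074, 5.3235, 2.8798)
step 2: θ'=5.3798 (R=1.5000) → pose (-6.2738, 2.9462, 5.3798)
step 3: θ'=5.3798 (straight) → pose (-5.5001, 1.9644, 5.3798)
step 4: θ'=5.3798 (straight) → pose (-5.9643, 2.5535, 5.3798)
step 5: θ'=5.3798 (straight) → pose (-6.6606, 3.4371, 5.3798)
step 6: θ'=5.3798 (straight) → pose (-5.4227, 1.8662, 5.3798)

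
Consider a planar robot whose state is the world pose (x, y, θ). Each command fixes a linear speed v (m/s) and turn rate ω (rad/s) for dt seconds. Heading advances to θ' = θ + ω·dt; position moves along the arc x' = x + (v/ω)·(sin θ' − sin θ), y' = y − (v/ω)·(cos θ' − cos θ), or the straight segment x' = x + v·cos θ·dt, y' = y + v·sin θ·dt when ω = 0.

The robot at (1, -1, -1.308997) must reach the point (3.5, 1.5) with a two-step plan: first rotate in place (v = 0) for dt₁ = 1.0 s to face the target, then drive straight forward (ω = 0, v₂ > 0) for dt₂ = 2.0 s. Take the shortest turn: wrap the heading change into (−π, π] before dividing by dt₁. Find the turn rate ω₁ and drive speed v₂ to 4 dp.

ω₁ = 2.0944, v₂ = 1.7678

heading to target = atan2(1.5−-1, 3.5−1) = 0.7854
Δθ = wrap(0.7854 − -1.3090) = 2.0944; ω₁ = Δθ/dt₁ = 2.0944
distance = √((3.5−1)² + (1.5−-1)²) = 3.5355; v₂ = distance/dt₂ = 1.7678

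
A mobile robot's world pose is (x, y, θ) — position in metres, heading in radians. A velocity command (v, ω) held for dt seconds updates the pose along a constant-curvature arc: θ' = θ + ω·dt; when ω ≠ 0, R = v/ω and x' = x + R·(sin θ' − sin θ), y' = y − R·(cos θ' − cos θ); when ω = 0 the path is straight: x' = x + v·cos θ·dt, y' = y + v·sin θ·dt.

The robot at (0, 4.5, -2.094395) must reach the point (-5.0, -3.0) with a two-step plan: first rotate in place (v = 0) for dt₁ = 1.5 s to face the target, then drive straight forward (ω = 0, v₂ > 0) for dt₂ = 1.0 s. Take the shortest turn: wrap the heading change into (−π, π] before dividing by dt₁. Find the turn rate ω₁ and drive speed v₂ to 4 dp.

ω₁ = -0.0429, v₂ = 9.0139

heading to target = atan2(-3−4.5, -5−0) = -2.1588
Δθ = wrap(-2.1588 − -2.0944) = -0.0644; ω₁ = Δθ/dt₁ = -0.0429
distance = √((-5−0)² + (-3−4.5)²) = 9.0139; v₂ = distance/dt₂ = 9.0139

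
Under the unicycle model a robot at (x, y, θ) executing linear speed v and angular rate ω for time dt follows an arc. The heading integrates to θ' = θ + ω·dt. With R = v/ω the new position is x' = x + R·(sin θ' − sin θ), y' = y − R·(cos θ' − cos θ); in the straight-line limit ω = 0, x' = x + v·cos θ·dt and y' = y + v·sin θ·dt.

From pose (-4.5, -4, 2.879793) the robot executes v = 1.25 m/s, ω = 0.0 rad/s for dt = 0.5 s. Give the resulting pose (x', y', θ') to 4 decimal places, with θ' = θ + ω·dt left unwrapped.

θ' = 2.8798 + 0.0·0.5 = 2.8798
ω = 0 → straight: x' = -4.5 + 1.25·cos(2.8798)·0.5 = -5.1037
y' = -4 + 1.25·sin(2.8798)·0.5 = -3.8382

(-5.1037, -3.8382, 2.8798)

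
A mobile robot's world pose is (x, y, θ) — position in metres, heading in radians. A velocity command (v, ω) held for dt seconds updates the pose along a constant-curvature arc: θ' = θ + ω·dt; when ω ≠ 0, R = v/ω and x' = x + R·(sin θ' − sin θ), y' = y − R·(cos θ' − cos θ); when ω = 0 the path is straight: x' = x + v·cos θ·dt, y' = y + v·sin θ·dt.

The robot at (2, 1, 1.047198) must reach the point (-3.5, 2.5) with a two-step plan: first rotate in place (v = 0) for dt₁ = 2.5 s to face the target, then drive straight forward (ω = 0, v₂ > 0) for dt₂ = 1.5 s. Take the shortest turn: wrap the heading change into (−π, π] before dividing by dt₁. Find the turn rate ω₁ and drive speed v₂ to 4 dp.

ω₁ = 0.7313, v₂ = 3.8006

heading to target = atan2(2.5−1, -3.5−2) = 2.8753
Δθ = wrap(2.8753 − 1.0472) = 1.8281; ω₁ = Δθ/dt₁ = 0.7313
distance = √((-3.5−2)² + (2.5−1)²) = 5.7009; v₂ = distance/dt₂ = 3.8006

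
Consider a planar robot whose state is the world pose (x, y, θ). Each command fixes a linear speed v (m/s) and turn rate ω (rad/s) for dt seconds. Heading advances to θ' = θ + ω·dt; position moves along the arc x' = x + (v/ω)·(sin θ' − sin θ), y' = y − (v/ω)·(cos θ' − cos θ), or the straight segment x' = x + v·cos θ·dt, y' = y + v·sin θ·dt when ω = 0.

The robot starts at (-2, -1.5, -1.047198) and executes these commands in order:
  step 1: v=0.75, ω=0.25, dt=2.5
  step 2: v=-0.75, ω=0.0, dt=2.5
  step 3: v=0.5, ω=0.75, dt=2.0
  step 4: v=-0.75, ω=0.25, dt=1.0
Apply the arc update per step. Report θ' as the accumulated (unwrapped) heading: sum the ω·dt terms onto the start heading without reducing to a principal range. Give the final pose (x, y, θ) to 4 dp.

(-1.7502, -2.3736, 1.3278)

step 1: θ'=-0.4222 (R=3.0000) → pose (-0.6312, -2.7366, -0.4222)
step 2: θ'=-0.4222 (straight) → pose (-2.3416, -1.9683, -0.4222)
step 3: θ'=1.0778 (R=0.6667) → pose (-1.4811, -1.6756, 1.0778)
step 4: θ'=1.3278 (R=-3.0000) → pose (-1.7502, -2.3736, 1.3278)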